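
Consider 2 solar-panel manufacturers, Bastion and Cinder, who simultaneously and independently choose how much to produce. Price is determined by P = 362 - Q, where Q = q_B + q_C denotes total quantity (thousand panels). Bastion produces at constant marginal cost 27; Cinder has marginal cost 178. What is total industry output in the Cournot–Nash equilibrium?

Bastion's profit: π_B = (362 - Q)q_B - (27q_B). Setting ∂π_B/∂q_B = 0: 335 - 2q_B - (q_C) = 0.
Cinder's profit: π_C = (362 - Q)q_C - (178q_C). Setting ∂π_C/∂q_C = 0: 184 - 2q_C - (q_B) = 0.
Rearranging gives the reaction functions q_B = (335 - q_C)/2 and q_C = (184 - q_B)/2.
Substituting one into the other gives q_B = 162 and q_C = 11.
Total output Q = 162 + 11 = 173.

173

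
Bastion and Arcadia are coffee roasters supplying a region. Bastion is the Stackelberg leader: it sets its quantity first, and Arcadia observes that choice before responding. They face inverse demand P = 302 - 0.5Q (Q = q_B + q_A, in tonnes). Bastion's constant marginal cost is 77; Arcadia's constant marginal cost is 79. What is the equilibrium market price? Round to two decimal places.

133.75

The follower Arcadia best-responds to any q_B: π_A = (302 - 0.5Q)q_A - 79q_A.
Follower FOC: 223 - (1/2)q_B - q_A = 0, so q_A(q_B) = (223 - (1/2)q_B).
Bastion substitutes q_A(q_B) into its own profit: π_B = q_B(302 - (1/2)q_B - (223 - (1/2)q_B)/2) - 77q_B = (381/2 - (1/4)q_B)q_B - 77q_B.
Leader FOC: 227/2 - (1/2)q_B = 0, so q_B = 227.
Then q_A = (223 - (1/2)·227) = 219/2.
Total output Q = 673/2, so price P = 302 - (1/2)·(673/2) = 535/4.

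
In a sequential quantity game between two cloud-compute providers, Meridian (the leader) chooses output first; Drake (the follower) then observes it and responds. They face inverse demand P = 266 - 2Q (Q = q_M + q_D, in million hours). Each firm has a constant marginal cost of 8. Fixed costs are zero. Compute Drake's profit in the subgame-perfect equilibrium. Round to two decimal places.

2080.13

Solve by backward induction. Given q_M, the follower Drake maximises π_D = (266 - 2q_M - 2q_D)q_D - 8q_D.
∂π_D/∂q_D = 258 - 2q_M - 4q_D = 0 gives the reaction function q_D = (258 - 2q_M)/4.
The leader anticipates this reaction. Substituting into P = 266 - 2Q gives P = 137 - q_M, so π_M = (137 - q_M)q_M - 8q_M.
Leader FOC: 129 - 2q_M = 0, so q_M = 129/2.
Then q_D = (258 - 2·(129/2))/4 = 129/4.
Price P = 266 - 2·(387/4) = 145/2.
Drake's profit: (145/2 - 8)·(129/4) = 2080.1250.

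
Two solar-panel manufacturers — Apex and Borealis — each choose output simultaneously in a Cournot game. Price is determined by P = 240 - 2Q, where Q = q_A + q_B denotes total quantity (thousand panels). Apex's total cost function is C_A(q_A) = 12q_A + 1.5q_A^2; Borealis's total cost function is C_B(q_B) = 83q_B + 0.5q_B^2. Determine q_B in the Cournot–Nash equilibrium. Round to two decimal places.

20.74

Apex's profit: π_A = (240 - 2Q)q_A - (12q_A + (3/2)q_A²). Setting ∂π_A/∂q_A = 0: 228 - 7q_A - 2(q_B) = 0.
Borealis's profit: π_B = (240 - 2Q)q_B - (83q_B + (1/2)q_B²). Setting ∂π_B/∂q_B = 0: 157 - 5q_B - 2(q_A) = 0.
So q_A = (228 - 2q_B)/7 and q_B = (157 - 2q_A)/5.
Solving the pair: q_A = 826/31, q_B = 643/31.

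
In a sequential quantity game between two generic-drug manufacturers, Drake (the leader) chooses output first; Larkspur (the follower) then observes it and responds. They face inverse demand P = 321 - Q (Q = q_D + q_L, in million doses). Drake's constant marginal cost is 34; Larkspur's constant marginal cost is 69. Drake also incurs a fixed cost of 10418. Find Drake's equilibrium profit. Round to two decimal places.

Solve by backward induction. Given q_D, the follower Larkspur maximises π_L = (321 - q_D - q_L)q_L - 69q_L.
Follower FOC: 252 - q_D - 2q_L = 0, so q_L(q_D) = (252 - q_D)/2.
Drake substitutes q_L(q_D) into its own profit: π_D = q_D(321 - q_D - (252 - q_D)/2) - 34q_D = (195 - (1/2)q_D)q_D - 34q_D.
Leader FOC: 161 - q_D = 0, so q_D = 161.
Then q_L = (252 - 161)/2 = 91/2.
Price P = 321 - 413/2 = 229/2.
Drake's profit: (229/2 - 34)·161 - 10418 = 2542.5000.

2542.50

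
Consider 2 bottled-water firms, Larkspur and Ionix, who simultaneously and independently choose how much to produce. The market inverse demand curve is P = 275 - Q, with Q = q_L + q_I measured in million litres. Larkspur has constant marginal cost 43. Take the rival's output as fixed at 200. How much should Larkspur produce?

16

With the rival's output fixed at 200, Larkspur's profit is π_L = (275 - 200 - q_L)q_L - (43q_L) = (75 - q_L)q_L - (43q_L).
∂π_L/∂q_L = 32 - 2q_L = 0, so q_L = 16.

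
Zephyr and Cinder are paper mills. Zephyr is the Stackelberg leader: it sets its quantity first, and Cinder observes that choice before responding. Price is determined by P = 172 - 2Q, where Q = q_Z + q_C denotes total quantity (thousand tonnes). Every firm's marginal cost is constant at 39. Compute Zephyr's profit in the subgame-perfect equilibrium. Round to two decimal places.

The follower Cinder best-responds to any q_Z: π_C = (172 - 2Q)q_C - 39q_C.
∂π_C/∂q_C = 133 - 2q_Z - 4q_C = 0 gives the reaction function q_C = (133 - 2q_Z)/4.
The leader anticipates this reaction. Substituting into P = 172 - 2Q gives P = 211/2 - q_Z, so π_Z = (211/2 - q_Z)q_Z - 39q_Z.
The leader's first-order condition 133/2 - 2q_Z = 0 yields q_Z = 133/4.
Then q_C = (133 - 2·(133/4))/4 = 133/8.
Price P = 172 - 2·(399/8) = 289/4.
Zephyr's profit: (289/4 - 39)·(133/4) = 1105.5625.

1105.56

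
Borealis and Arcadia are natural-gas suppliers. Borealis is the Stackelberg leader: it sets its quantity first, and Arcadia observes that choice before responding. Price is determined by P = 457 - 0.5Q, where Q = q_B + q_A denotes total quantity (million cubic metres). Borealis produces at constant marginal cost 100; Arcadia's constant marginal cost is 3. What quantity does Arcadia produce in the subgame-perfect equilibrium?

324

Solve by backward induction. Given q_B, the follower Arcadia maximises π_A = (457 - (1/2)q_B - (1/2)q_A)q_A - 3q_A.
∂π_A/∂q_A = 454 - (1/2)q_B - q_A = 0 gives the reaction function q_A = (454 - (1/2)q_B).
The leader anticipates this reaction. Substituting into P = 457 - 0.5Q gives P = 230 - (1/4)q_B, so π_B = (230 - (1/4)q_B)q_B - 100q_B.
Leader FOC: 130 - (1/2)q_B = 0, so q_B = 260.
Then q_A = (454 - (1/2)·260) = 324.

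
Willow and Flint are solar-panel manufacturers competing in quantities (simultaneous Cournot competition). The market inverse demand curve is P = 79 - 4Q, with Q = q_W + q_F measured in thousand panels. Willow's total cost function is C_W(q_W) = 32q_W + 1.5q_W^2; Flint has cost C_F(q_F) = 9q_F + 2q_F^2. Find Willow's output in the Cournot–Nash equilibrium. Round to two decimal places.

2.45

Willow's profit: π_W = (79 - 4Q)q_W - (32q_W + (3/2)q_W²). Setting ∂π_W/∂q_W = 0: 47 - 11q_W - 4(q_F) = 0.
Flint's first-order condition: 70 - 12q_F - 4(q_W) = 0.
Best responses: q_W = (47 - 4q_F)/11, q_F = (70 - 4q_W)/12.
Solving the pair: q_W = 71/29, q_F = 291/58.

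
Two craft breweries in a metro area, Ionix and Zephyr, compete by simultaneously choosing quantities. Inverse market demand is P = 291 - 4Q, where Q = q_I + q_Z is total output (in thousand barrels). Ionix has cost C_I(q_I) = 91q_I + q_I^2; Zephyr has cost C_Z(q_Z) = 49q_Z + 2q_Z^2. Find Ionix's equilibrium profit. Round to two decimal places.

947.96

Ionix's profit: π_I = (291 - 4Q)q_I - (91q_I + q_I²). Setting ∂π_I/∂q_I = 0: 200 - 10q_I - 4(q_Z) = 0.
Zephyr's first-order condition: 242 - 12q_Z - 4(q_I) = 0.
Best responses: q_I = (200 - 4q_Z)/10, q_Z = (242 - 4q_I)/12.
Solving the pair: q_I = 179/13, q_Z = 405/26.
Price P = 291 - 4·(763/26) = 173.6154.
Ionix's profit: 173.6154·(179/13) - 91·(179/13) - (179/13)² = 947.9586.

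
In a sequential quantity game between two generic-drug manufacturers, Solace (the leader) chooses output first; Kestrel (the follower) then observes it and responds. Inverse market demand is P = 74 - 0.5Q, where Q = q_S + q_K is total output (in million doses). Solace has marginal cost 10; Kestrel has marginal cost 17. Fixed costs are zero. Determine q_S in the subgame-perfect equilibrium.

Solve by backward induction. Given q_S, the follower Kestrel maximises π_K = (74 - (1/2)q_S - (1/2)q_K)q_K - 17q_K.
∂π_K/∂q_K = 57 - (1/2)q_S - q_K = 0 gives the reaction function q_K = (57 - (1/2)q_S).
The leader anticipates this reaction. Substituting into P = 74 - 0.5Q gives P = 91/2 - (1/4)q_S, so π_S = (91/2 - (1/4)q_S)q_S - 10q_S.
The leader's first-order condition 71/2 - (1/2)q_S = 0 yields q_S = 71.
Then q_K = (57 - (1/2)·71) = 43/2.

71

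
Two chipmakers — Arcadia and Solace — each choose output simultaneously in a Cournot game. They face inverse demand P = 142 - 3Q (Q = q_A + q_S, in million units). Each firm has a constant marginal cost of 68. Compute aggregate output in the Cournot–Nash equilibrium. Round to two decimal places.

16.44

A representative firm's profit is π_i = q_i(142 - 3Q) - 68q_i.
First-order condition (treating rivals' output as given): 74 - 6q_i - 3q_j = 0.
By symmetry each firm produces the same amount; substituting q_j = q_i yields q_i = 74/9.
Total output Q = 74/9 + 74/9 = 148/9.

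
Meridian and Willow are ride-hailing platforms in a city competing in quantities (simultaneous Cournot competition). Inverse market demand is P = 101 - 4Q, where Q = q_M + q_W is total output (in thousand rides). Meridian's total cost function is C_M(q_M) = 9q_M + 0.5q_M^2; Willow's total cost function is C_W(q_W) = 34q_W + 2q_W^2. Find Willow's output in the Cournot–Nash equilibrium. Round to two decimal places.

Meridian's profit: π_M = (101 - 4Q)q_M - (9q_M + (1/2)q_M²). Setting ∂π_M/∂q_M = 0: 92 - 9q_M - 4(q_W) = 0.
Willow's profit: π_W = (101 - 4Q)q_W - (34q_W + 2q_W²). Setting ∂π_W/∂q_W = 0: 67 - 12q_W - 4(q_M) = 0.
So q_M = (92 - 4q_W)/9 and q_W = (67 - 4q_M)/12.
Solving the pair: q_M = 209/23, q_W = 235/92.

2.55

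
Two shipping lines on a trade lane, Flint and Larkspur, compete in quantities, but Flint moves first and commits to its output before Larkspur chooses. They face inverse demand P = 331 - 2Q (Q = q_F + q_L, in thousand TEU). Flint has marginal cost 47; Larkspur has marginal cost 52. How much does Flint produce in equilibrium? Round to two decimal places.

The follower Larkspur best-responds to any q_F: π_L = (331 - 2Q)q_L - 52q_L.
Follower FOC: 279 - 2q_F - 4q_L = 0, so q_L(q_F) = (279 - 2q_F)/4.
The leader anticipates this reaction. Substituting into P = 331 - 2Q gives P = 383/2 - q_F, so π_F = (383/2 - q_F)q_F - 47q_F.
Leader FOC: 289/2 - 2q_F = 0, so q_F = 289/4.
Then q_L = (279 - 2·(289/4))/4 = 269/8.

72.25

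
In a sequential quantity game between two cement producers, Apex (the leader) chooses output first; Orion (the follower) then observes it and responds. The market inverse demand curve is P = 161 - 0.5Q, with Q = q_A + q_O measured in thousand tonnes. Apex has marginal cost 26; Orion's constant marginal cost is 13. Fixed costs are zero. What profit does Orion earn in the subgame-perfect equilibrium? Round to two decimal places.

The follower Orion best-responds to any q_A: π_O = (161 - 0.5Q)q_O - 13q_O.
Follower FOC: 148 - (1/2)q_A - q_O = 0, so q_O(q_A) = (148 - (1/2)q_A).
The leader anticipates this reaction. Substituting into P = 161 - 0.5Q gives P = 87 - (1/4)q_A, so π_A = (87 - (1/4)q_A)q_A - 26q_A.
Leader FOC: 61 - (1/2)q_A = 0, so q_A = 122.
Then q_O = (148 - (1/2)·122) = 87.
Price P = 161 - (1/2)·209 = 113/2.
Orion's profit: (113/2 - 13)·87 = 3784.5000.

3784.50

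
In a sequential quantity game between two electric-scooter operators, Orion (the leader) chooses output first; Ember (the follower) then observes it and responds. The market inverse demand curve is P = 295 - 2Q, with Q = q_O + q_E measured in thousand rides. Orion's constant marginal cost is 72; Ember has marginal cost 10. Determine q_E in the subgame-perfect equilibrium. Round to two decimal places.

51.13

The follower Ember best-responds to any q_O: π_E = (295 - 2Q)q_E - 10q_E.
Follower FOC: 285 - 2q_O - 4q_E = 0, so q_E(q_O) = (285 - 2q_O)/4.
The leader anticipates this reaction. Substituting into P = 295 - 2Q gives P = 305/2 - q_O, so π_O = (305/2 - q_O)q_O - 72q_O.
The leader's first-order condition 161/2 - 2q_O = 0 yields q_O = 161/4.
Then q_E = (285 - 2·(161/4))/4 = 409/8.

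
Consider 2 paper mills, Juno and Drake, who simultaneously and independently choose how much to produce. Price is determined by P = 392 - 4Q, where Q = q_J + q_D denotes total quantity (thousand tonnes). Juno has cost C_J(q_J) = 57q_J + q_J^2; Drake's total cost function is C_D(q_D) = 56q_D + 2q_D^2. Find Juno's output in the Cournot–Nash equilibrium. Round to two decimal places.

25.73

Juno's profit: π_J = (392 - 4Q)q_J - (57q_J + q_J²). Setting ∂π_J/∂q_J = 0: 335 - 10q_J - 4(q_D) = 0.
Drake's first-order condition: 336 - 12q_D - 4(q_J) = 0.
Best responses: q_J = (335 - 4q_D)/10, q_D = (336 - 4q_J)/12.
Solving the pair: q_J = 669/26, q_D = 505/26.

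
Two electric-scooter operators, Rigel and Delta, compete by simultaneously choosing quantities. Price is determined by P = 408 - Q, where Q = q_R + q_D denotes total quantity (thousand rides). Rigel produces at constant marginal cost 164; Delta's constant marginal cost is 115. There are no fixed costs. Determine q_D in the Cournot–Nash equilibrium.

114

Rigel's profit: π_R = (408 - Q)q_R - (164q_R). Setting ∂π_R/∂q_R = 0: 244 - 2q_R - (q_D) = 0.
Delta's first-order condition: 293 - 2q_D - (q_R) = 0.
So q_R = (244 - q_D)/2 and q_D = (293 - q_R)/2.
Substituting one into the other gives q_R = 65 and q_D = 114.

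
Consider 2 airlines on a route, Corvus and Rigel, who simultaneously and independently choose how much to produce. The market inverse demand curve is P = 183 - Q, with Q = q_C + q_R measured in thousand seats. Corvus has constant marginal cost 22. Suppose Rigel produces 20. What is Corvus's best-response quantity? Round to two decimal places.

70.50

With the rival's output fixed at 20, Corvus's profit is π_C = (183 - 20 - q_C)q_C - (22q_C) = (163 - q_C)q_C - (22q_C).
∂π_C/∂q_C = 141 - 2q_C = 0, so q_C = 141/2.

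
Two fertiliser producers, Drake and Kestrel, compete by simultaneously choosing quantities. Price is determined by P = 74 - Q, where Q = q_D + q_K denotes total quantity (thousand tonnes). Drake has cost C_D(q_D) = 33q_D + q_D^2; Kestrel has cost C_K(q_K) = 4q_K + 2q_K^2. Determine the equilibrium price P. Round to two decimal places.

55.96

Drake's profit: π_D = (74 - Q)q_D - (33q_D + q_D²). Setting ∂π_D/∂q_D = 0: 41 - 4q_D - (q_K) = 0.
Kestrel's first-order condition: 70 - 6q_K - (q_D) = 0.
So q_D = (41 - q_K)/4 and q_K = (70 - q_D)/6.
Solving the pair: q_D = 176/23, q_K = 239/23.
Total output Q = 415/23, so price P = 74 - 415/23 = 1287/23.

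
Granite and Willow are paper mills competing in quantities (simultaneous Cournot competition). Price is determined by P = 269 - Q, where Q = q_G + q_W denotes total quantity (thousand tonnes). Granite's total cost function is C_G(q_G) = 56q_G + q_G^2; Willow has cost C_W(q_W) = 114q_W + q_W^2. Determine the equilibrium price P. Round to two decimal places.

Granite's profit: π_G = (269 - Q)q_G - (56q_G + q_G²). Setting ∂π_G/∂q_G = 0: 213 - 4q_G - (q_W) = 0.
Willow's first-order condition: 155 - 4q_W - (q_G) = 0.
Best responses: q_G = (213 - q_W)/4, q_W = (155 - q_G)/4.
Substituting one into the other gives q_G = 697/15 and q_W = 407/15.
Total output Q = 368/5, so price P = 269 - 368/5 = 977/5.

195.40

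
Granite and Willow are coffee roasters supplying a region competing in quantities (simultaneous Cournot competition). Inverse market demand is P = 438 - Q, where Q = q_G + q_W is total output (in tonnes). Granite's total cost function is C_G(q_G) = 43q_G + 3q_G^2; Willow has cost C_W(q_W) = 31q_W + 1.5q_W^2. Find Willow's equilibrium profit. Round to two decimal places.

13453.85

Granite's profit: π_G = (438 - Q)q_G - (43q_G + 3q_G²). Setting ∂π_G/∂q_G = 0: 395 - 8q_G - (q_W) = 0.
Willow's first-order condition: 407 - 5q_W - (q_G) = 0.
Best responses: q_G = (395 - q_W)/8, q_W = (407 - q_G)/5.
Substituting one into the other gives q_G = 1568/39 and q_W = 73.3590.
Price P = 438 - 113.5641 = 324.4359.
Willow's profit: 324.4359·73.3590 - 31·73.3590 - (3/2)·73.3590² = 13453.8478.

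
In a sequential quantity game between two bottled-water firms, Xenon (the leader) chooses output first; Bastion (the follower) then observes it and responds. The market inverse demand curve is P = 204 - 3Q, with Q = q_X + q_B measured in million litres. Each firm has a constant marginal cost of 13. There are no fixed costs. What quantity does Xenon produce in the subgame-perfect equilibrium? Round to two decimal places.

Solve by backward induction. Given q_X, the follower Bastion maximises π_B = (204 - 3q_X - 3q_B)q_B - 13q_B.
Setting the follower's marginal profit to zero, 191 - 3q_X - 6q_B = 0, i.e. q_B = (191 - 3q_X)/6.
Xenon substitutes q_B(q_X) into its own profit: π_X = q_X(204 - 3q_X - (191 - 3q_X)/2) - 13q_X = (217/2 - (3/2)q_X)q_X - 13q_X.
Leader FOC: 191/2 - 3q_X = 0, so q_X = 191/6.
Then q_B = (191 - 3·(191/6))/6 = 191/12.

31.83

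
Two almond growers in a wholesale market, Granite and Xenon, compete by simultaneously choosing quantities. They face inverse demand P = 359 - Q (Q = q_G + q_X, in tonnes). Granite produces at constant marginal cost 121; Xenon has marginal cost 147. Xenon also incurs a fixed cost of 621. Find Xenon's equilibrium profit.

Granite's profit: π_G = (359 - Q)q_G - (121q_G). Setting ∂π_G/∂q_G = 0: 238 - 2q_G - (q_X) = 0.
Xenon's first-order condition: 212 - 2q_X - (q_G) = 0.
So q_G = (238 - q_X)/2 and q_X = (212 - q_G)/2.
Solving the pair: q_G = 88, q_X = 62.
Price P = 359 - 150 = 209.
Xenon's profit: (209 - 147)·62 - 621 = 3223.

3223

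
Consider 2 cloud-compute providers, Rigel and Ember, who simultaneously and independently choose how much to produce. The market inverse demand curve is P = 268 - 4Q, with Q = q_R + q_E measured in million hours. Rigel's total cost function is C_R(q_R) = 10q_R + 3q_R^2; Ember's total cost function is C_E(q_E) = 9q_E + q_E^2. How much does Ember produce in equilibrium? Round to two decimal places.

Rigel's profit: π_R = (268 - 4Q)q_R - (10q_R + 3q_R²). Setting ∂π_R/∂q_R = 0: 258 - 14q_R - 4(q_E) = 0.
Ember's profit: π_E = (268 - 4Q)q_E - (9q_E + q_E²). Setting ∂π_E/∂q_E = 0: 259 - 10q_E - 4(q_R) = 0.
Rearranging gives the reaction functions q_R = (258 - 4q_E)/14 and q_E = (259 - 4q_R)/10.
Solving the pair: q_R = 386/31, q_E = 1297/62.

20.92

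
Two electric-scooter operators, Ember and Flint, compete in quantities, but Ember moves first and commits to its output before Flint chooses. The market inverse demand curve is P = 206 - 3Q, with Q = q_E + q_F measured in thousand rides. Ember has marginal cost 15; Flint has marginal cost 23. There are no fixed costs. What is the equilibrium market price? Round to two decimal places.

Solve by backward induction. Given q_E, the follower Flint maximises π_F = (206 - 3q_E - 3q_F)q_F - 23q_F.
Follower FOC: 183 - 3q_E - 6q_F = 0, so q_F(q_E) = (183 - 3q_E)/6.
Ember substitutes q_F(q_E) into its own profit: π_E = q_E(206 - 3q_E - (183 - 3q_E)/2) - 15q_E = (229/2 - (3/2)q_E)q_E - 15q_E.
The leader's first-order condition 199/2 - 3q_E = 0 yields q_E = 199/6.
Then q_F = (183 - 3·(199/6))/6 = 167/12.
Total output Q = 565/12, so price P = 206 - 3·(565/12) = 259/4.

64.75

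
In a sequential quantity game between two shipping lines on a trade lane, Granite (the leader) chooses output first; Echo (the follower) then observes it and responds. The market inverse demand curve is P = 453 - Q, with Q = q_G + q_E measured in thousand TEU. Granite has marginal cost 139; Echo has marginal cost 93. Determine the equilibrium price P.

Solve by backward induction. Given q_G, the follower Echo maximises π_E = (453 - q_G - q_E)q_E - 93q_E.
Setting the follower's marginal profit to zero, 360 - q_G - 2q_E = 0, i.e. q_E = (360 - q_G)/2.
The leader anticipates this reaction. Substituting into P = 453 - Q gives P = 273 - (1/2)q_G, so π_G = (273 - (1/2)q_G)q_G - 139q_G.
Maximising: ∂π_G/∂q_G = 134 - q_G = 0, giving q_G = 134.
Then q_E = (360 - 134)/2 = 113.
Total output Q = 247, so price P = 453 - 247 = 206.

206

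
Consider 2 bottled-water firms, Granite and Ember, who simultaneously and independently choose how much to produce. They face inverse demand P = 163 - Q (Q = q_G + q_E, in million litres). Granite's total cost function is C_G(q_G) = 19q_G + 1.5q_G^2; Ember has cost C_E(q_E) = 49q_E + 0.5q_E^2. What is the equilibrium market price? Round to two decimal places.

Granite's profit: π_G = (163 - Q)q_G - (19q_G + (3/2)q_G²). Setting ∂π_G/∂q_G = 0: 144 - 5q_G - (q_E) = 0.
Ember's first-order condition: 114 - 3q_E - (q_G) = 0.
Best responses: q_G = (144 - q_E)/5, q_E = (114 - q_G)/3.
Solving the pair: q_G = 159/7, q_E = 213/7.
Total output Q = 372/7, so price P = 163 - 372/7 = 769/7.

109.86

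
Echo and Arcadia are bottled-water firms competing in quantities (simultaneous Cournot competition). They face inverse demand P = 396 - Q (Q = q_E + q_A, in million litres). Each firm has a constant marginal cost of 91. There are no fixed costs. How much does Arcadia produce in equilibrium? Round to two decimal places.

101.67

Each firm earns π_i = (396 - Q)q_i - 91q_i.
First-order condition (treating rivals' output as given): 305 - 2q_i - q_j = 0.
By symmetry each firm produces the same amount; substituting q_j = q_i yields q_i = 305/3.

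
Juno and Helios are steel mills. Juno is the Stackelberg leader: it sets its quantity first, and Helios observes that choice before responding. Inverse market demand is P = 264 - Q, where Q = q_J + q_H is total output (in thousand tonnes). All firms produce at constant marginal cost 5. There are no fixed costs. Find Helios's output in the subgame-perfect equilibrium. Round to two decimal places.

64.75

Solve by backward induction. Given q_J, the follower Helios maximises π_H = (264 - q_J - q_H)q_H - 5q_H.
Follower FOC: 259 - q_J - 2q_H = 0, so q_H(q_J) = (259 - q_J)/2.
The leader anticipates this reaction. Substituting into P = 264 - Q gives P = 269/2 - (1/2)q_J, so π_J = (269/2 - (1/2)q_J)q_J - 5q_J.
The leader's first-order condition 259/2 - q_J = 0 yields q_J = 259/2.
Then q_H = (259 - 259/2)/2 = 259/4.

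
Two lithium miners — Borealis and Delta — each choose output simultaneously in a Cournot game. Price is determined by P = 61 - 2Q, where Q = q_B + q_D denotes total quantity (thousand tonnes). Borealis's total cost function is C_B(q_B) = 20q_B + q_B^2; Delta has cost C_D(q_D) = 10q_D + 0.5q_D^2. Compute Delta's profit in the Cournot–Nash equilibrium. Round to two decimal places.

185.56

Borealis's profit: π_B = (61 - 2Q)q_B - (20q_B + q_B²). Setting ∂π_B/∂q_B = 0: 41 - 6q_B - 2(q_D) = 0.
Delta's first-order condition: 51 - 5q_D - 2(q_B) = 0.
Rearranging gives the reaction functions q_B = (41 - 2q_D)/6 and q_D = (51 - 2q_B)/5.
Substituting one into the other gives q_B = 103/26 and q_D = 112/13.
Price P = 61 - 2·(327/26) = 466/13.
Delta's profit: (466/13)·(112/13) - 10·(112/13) - (1/2)(112/13)² = 185.5621.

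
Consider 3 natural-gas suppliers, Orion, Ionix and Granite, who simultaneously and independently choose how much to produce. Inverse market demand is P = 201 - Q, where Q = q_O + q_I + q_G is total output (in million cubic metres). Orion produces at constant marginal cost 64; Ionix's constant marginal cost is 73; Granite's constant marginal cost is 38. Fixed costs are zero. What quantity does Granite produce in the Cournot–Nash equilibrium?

Orion's profit: π_O = (201 - Q)q_O - (64q_O). Setting ∂π_O/∂q_O = 0: 137 - 2q_O - (q_I + q_G) = 0.
Ionix's first-order condition: 128 - 2q_I - (q_O + q_G) = 0.
Granite's first-order condition: 163 - 2q_G - (q_O + q_I) = 0.
Adding the 3 conditions: 428 − 2Q − 2Q = 0, i.e. Q = 107.
Back-substituting: q_O = (137 − 107) = 30, q_I = (128 − 107) = 21, q_G = (163 − 107) = 56.

56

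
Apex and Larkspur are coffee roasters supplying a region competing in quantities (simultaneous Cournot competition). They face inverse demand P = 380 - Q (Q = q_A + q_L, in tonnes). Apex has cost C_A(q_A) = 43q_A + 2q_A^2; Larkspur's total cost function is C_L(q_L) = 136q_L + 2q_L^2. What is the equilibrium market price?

Apex's profit: π_A = (380 - Q)q_A - (43q_A + 2q_A²). Setting ∂π_A/∂q_A = 0: 337 - 6q_A - (q_L) = 0.
Larkspur's profit: π_L = (380 - Q)q_L - (136q_L + 2q_L²). Setting ∂π_L/∂q_L = 0: 244 - 6q_L - (q_A) = 0.
Best responses: q_A = (337 - q_L)/6, q_L = (244 - q_A)/6.
Substituting one into the other gives q_A = 254/5 and q_L = 161/5.
Total output Q = 83, so price P = 380 - 83 = 297.

297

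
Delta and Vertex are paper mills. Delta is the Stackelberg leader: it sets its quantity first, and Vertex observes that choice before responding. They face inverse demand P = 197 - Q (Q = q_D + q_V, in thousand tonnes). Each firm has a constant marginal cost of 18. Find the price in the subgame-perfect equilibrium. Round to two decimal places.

62.75

The follower Vertex best-responds to any q_D: π_V = (197 - Q)q_V - 18q_V.
∂π_V/∂q_V = 179 - q_D - 2q_V = 0 gives the reaction function q_V = (179 - q_D)/2.
The leader anticipates this reaction. Substituting into P = 197 - Q gives P = 215/2 - (1/2)q_D, so π_D = (215/2 - (1/2)q_D)q_D - 18q_D.
The leader's first-order condition 179/2 - q_D = 0 yields q_D = 179/2.
Then q_V = (179 - 179/2)/2 = 179/4.
Total output Q = 537/4, so price P = 197 - 537/4 = 251/4.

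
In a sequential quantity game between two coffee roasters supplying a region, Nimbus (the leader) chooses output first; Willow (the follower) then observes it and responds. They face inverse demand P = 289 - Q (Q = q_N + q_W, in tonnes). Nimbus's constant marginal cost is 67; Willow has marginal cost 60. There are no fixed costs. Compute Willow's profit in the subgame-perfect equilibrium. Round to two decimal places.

3690.56

Solve by backward induction. Given q_N, the follower Willow maximises π_W = (289 - q_N - q_W)q_W - 60q_W.
∂π_W/∂q_W = 229 - q_N - 2q_W = 0 gives the reaction function q_W = (229 - q_N)/2.
Nimbus substitutes q_W(q_N) into its own profit: π_N = q_N(289 - q_N - (229 - q_N)/2) - 67q_N = (349/2 - (1/2)q_N)q_N - 67q_N.
The leader's first-order condition 215/2 - q_N = 0 yields q_N = 215/2.
Then q_W = (229 - 215/2)/2 = 243/4.
Price P = 289 - 673/4 = 483/4.
Willow's profit: (483/4 - 60)·(243/4) = 3690.5625.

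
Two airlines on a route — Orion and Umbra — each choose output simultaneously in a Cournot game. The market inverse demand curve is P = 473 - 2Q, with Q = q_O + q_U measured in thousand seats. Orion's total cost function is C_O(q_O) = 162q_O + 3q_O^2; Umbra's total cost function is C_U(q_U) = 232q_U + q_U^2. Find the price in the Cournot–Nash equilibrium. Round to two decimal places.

Orion's profit: π_O = (473 - 2Q)q_O - (162q_O + 3q_O²). Setting ∂π_O/∂q_O = 0: 311 - 10q_O - 2(q_U) = 0.
Umbra's profit: π_U = (473 - 2Q)q_U - (232q_U + q_U²). Setting ∂π_U/∂q_U = 0: 241 - 6q_U - 2(q_O) = 0.
So q_O = (311 - 2q_U)/10 and q_U = (241 - 2q_O)/6.
Solving the pair: q_O = 173/7, q_U = 447/14.
Total output Q = 793/14, so price P = 473 - 2·(793/14) = 359.7143.

359.71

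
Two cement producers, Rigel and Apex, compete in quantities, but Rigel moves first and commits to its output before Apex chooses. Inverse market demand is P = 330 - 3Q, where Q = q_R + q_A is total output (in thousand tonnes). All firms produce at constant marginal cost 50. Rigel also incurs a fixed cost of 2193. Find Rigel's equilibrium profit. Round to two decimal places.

Solve by backward induction. Given q_R, the follower Apex maximises π_A = (330 - 3q_R - 3q_A)q_A - 50q_A.
Follower FOC: 280 - 3q_R - 6q_A = 0, so q_A(q_R) = (280 - 3q_R)/6.
Rigel substitutes q_A(q_R) into its own profit: π_R = q_R(330 - 3q_R - (280 - 3q_R)/2) - 50q_R = (190 - (3/2)q_R)q_R - 50q_R.
Leader FOC: 140 - 3q_R = 0, so q_R = 140/3.
Then q_A = (280 - 3·(140/3))/6 = 70/3.
Price P = 330 - 3·70 = 120.
Rigel's profit: (120 - 50)·(140/3) - 2193 = 1073.6667.

1073.67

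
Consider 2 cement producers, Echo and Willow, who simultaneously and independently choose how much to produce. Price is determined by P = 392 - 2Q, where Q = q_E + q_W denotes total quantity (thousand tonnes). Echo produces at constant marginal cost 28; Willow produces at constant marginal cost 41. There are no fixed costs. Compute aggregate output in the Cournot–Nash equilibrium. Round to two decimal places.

119.17

Echo's profit: π_E = (392 - 2Q)q_E - (28q_E). Setting ∂π_E/∂q_E = 0: 364 - 4q_E - 2(q_W) = 0.
Willow's profit: π_W = (392 - 2Q)q_W - (41q_W). Setting ∂π_W/∂q_W = 0: 351 - 4q_W - 2(q_E) = 0.
Rearranging gives the reaction functions q_E = (364 - 2q_W)/4 and q_W = (351 - 2q_E)/4.
Substituting one into the other gives q_E = 377/6 and q_W = 169/3.
Total output Q = 377/6 + 169/3 = 715/6.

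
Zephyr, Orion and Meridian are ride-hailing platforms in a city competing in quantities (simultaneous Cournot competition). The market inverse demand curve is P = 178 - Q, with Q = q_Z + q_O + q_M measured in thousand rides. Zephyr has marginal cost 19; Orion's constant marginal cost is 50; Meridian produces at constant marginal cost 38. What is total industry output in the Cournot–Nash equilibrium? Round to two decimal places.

Zephyr's profit: π_Z = (178 - Q)q_Z - (19q_Z). Setting ∂π_Z/∂q_Z = 0: 159 - 2q_Z - (q_O + q_M) = 0.
Orion's first-order condition: 128 - 2q_O - (q_Z + q_M) = 0.
Meridian's first-order condition: 140 - 2q_M - (q_Z + q_O) = 0.
Adding the 3 first-order conditions: 427 − 4Q = 0, so Q = 427/4.
Back-substituting: q_Z = (159 − 427/4) = 209/4, q_O = (128 − 427/4) = 85/4, q_M = (140 − 427/4) = 133/4.
Total output Q = 209/4 + 85/4 + 133/4 = 427/4.

106.75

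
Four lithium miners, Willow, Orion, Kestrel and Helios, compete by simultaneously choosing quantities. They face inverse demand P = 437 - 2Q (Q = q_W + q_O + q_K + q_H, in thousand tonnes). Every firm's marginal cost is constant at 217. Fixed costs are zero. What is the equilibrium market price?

A representative firm's profit is π_i = q_i(437 - 2Q) - 217q_i.
First-order condition (treating rivals' output as given): 220 - 4q_i - 2·Σ_{j≠i} q_j = 0.
With identical firms every q_j equals q_i, so Σ_{j≠i} q_j = 3q_i and 220 = 10q_i, giving q_i = 22.
Total output Q = 88, so price P = 437 - 2·88 = 261.

261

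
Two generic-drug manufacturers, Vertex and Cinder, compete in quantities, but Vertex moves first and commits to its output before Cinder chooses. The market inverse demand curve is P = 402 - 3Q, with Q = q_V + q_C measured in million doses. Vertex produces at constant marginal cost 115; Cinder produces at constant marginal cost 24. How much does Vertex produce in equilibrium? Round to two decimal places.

The follower Cinder best-responds to any q_V: π_C = (402 - 3Q)q_C - 24q_C.
∂π_C/∂q_C = 378 - 3q_V - 6q_C = 0 gives the reaction function q_C = (378 - 3q_V)/6.
The leader anticipates this reaction. Substituting into P = 402 - 3Q gives P = 213 - (3/2)q_V, so π_V = (213 - (3/2)q_V)q_V - 115q_V.
Maximising: ∂π_V/∂q_V = 98 - 3q_V = 0, giving q_V = 98/3.
Then q_C = (378 - 3·(98/3))/6 = 140/3.

32.67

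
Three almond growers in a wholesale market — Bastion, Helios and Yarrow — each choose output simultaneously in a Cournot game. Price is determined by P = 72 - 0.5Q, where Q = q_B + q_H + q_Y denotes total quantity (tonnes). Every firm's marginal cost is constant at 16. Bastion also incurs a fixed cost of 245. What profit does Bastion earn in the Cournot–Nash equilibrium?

147

Each firm earns π_i = (72 - 0.5Q)q_i - 16q_i.
Setting ∂π_i/∂q_i = 0 with rivals' quantities fixed: 56 - q_i - (1/2)·Σ_{j≠i} q_j = 0.
By symmetry each firm produces the same amount; substituting Σ_{j≠i} q_j = 2q_i yields q_i = 56/2 = 28.
Price P = 72 - (1/2)·84 = 30.
Bastion's profit: (30 - 16)·28 - 245 = 147.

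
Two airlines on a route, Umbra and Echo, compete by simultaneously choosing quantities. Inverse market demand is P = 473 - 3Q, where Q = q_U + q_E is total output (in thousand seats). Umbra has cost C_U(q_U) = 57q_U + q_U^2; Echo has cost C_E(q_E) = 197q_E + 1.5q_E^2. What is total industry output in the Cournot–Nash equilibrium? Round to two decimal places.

Umbra's profit: π_U = (473 - 3Q)q_U - (57q_U + q_U²). Setting ∂π_U/∂q_U = 0: 416 - 8q_U - 3(q_E) = 0.
Echo's profit: π_E = (473 - 3Q)q_E - (197q_E + (3/2)q_E²). Setting ∂π_E/∂q_E = 0: 276 - 9q_E - 3(q_U) = 0.
So q_U = (416 - 3q_E)/8 and q_E = (276 - 3q_U)/9.
Solving the pair: q_U = 324/7, q_E = 320/21.
Total output Q = 324/7 + 320/21 = 1292/21.

61.52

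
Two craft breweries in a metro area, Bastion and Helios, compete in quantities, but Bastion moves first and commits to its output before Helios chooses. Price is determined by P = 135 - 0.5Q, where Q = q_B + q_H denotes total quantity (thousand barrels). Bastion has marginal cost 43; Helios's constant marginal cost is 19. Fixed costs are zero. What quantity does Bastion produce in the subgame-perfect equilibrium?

68

Solve by backward induction. Given q_B, the follower Helios maximises π_H = (135 - (1/2)q_B - (1/2)q_H)q_H - 19q_H.
Setting the follower's marginal profit to zero, 116 - (1/2)q_B - q_H = 0, i.e. q_H = (116 - (1/2)q_B).
Bastion substitutes q_H(q_B) into its own profit: π_B = q_B(135 - (1/2)q_B - (116 - (1/2)q_B)/2) - 43q_B = (77 - (1/4)q_B)q_B - 43q_B.
Leader FOC: 34 - (1/2)q_B = 0, so q_B = 68.
Then q_H = (116 - (1/2)·68) = 82.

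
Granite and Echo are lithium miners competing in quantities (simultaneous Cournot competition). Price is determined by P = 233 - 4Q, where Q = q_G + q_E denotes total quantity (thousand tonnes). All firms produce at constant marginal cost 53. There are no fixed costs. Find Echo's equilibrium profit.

A representative firm's profit is π_i = q_i(233 - 4Q) - 53q_i.
First-order condition (treating rivals' output as given): 180 - 8q_i - 4q_j = 0.
By symmetry each firm produces the same amount; substituting q_j = q_i yields q_i = 180/12 = 15.
Price P = 233 - 4·30 = 113.
Echo's profit: (113 - 53)·15 = 900.

900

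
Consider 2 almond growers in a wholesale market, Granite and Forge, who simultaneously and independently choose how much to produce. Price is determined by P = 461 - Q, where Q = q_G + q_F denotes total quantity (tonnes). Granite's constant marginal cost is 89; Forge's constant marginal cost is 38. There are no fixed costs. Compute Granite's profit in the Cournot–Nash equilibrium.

11449

Granite's profit: π_G = (461 - Q)q_G - (89q_G). Setting ∂π_G/∂q_G = 0: 372 - 2q_G - (q_F) = 0.
Forge's first-order condition: 423 - 2q_F - (q_G) = 0.
Rearranging gives the reaction functions q_G = (372 - q_F)/2 and q_F = (423 - q_G)/2.
Substituting one into the other gives q_G = 107 and q_F = 158.
Price P = 461 - 265 = 196.
Granite's profit: (196 - 89)·107 = 11449.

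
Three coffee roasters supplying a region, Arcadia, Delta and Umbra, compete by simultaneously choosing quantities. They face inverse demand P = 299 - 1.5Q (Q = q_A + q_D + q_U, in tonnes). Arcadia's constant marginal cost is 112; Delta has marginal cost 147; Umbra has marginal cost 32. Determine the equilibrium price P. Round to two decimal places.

147.50

Arcadia's profit: π_A = (299 - 1.5Q)q_A - (112q_A). Setting ∂π_A/∂q_A = 0: 187 - 3q_A - (3/2)(q_D + q_U) = 0.
Delta's first-order condition: 152 - 3q_D - (3/2)(q_A + q_U) = 0.
Umbra's first-order condition: 267 - 3q_U - (3/2)(q_A + q_D) = 0.
Summing all 3 equations gives 606 − 6Q = 0, hence Q = 101.
Back-substituting: q_A = (187 − 303/2)/(3/2) = 71/3, q_D = (152 − 303/2)/(3/2) = 1/3, q_U = (267 − 303/2)/(3/2) = 77.
Total output Q = 101, so price P = 299 - (3/2)·101 = 295/2.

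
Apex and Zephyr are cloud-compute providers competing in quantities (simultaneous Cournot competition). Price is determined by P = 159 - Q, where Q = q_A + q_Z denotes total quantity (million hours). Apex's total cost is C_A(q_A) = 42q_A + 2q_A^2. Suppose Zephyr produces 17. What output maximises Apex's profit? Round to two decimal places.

16.67

With the rival's output fixed at 17, Apex's profit is π_A = (159 - 17 - q_A)q_A - (42q_A + 2q_A²) = (142 - q_A)q_A - (42q_A + 2q_A²).
∂π_A/∂q_A = 100 - 6q_A = 0, so q_A = 50/3.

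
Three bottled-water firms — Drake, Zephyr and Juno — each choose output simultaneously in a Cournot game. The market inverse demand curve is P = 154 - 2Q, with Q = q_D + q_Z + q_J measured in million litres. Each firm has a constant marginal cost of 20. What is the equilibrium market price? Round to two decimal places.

53.50

A representative firm's profit is π_i = q_i(154 - 2Q) - 20q_i.
First-order condition (treating rivals' output as given): 134 - 4q_i - 2·Σ_{j≠i} q_j = 0.
With identical firms every q_j equals q_i, so Σ_{j≠i} q_j = 2q_i and 134 = 8q_i, giving q_i = 67/4.
Total output Q = 201/4, so price P = 154 - 2·(201/4) = 107/2.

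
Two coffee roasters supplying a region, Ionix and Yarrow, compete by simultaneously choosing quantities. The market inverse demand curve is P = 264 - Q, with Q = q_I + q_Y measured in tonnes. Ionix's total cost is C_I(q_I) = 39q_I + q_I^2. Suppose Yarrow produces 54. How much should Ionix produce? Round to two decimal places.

With the rival's output fixed at 54, Ionix's profit is π_I = (264 - 54 - q_I)q_I - (39q_I + q_I²) = (210 - q_I)q_I - (39q_I + q_I²).
∂π_I/∂q_I = 171 - 4q_I = 0, so q_I = 171/4.

42.75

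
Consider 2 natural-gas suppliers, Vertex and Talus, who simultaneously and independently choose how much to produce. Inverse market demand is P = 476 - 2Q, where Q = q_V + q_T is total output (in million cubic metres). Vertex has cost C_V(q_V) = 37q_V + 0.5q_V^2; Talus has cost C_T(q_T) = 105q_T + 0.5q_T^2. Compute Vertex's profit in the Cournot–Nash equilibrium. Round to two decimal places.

11968.30

Vertex's profit: π_V = (476 - 2Q)q_V - (37q_V + (1/2)q_V²). Setting ∂π_V/∂q_V = 0: 439 - 5q_V - 2(q_T) = 0.
Talus's first-order condition: 371 - 5q_T - 2(q_V) = 0.
Rearranging gives the reaction functions q_V = (439 - 2q_T)/5 and q_T = (371 - 2q_V)/5.
Solving the pair: q_V = 1453/21, q_T = 977/21.
Price P = 476 - 2·(810/7) = 1712/7.
Vertex's profit: (1712/7)·(1453/21) - 37·(1453/21) - (1/2)(1453/21)² = 11968.3050.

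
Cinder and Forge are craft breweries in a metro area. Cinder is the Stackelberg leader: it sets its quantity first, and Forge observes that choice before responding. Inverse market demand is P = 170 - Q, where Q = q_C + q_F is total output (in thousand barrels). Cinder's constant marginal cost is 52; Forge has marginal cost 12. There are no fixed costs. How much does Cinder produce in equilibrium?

39

The follower Forge best-responds to any q_C: π_F = (170 - Q)q_F - 12q_F.
Follower FOC: 158 - q_C - 2q_F = 0, so q_F(q_C) = (158 - q_C)/2.
The leader anticipates this reaction. Substituting into P = 170 - Q gives P = 91 - (1/2)q_C, so π_C = (91 - (1/2)q_C)q_C - 52q_C.
Leader FOC: 39 - q_C = 0, so q_C = 39.
Then q_F = (158 - 39)/2 = 119/2.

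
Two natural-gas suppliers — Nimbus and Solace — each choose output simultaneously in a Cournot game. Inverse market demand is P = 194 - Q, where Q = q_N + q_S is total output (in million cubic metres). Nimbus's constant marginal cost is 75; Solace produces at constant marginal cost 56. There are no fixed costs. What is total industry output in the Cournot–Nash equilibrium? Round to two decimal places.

85.67

Nimbus's profit: π_N = (194 - Q)q_N - (75q_N). Setting ∂π_N/∂q_N = 0: 119 - 2q_N - (q_S) = 0.
Solace's profit: π_S = (194 - Q)q_S - (56q_S). Setting ∂π_S/∂q_S = 0: 138 - 2q_S - (q_N) = 0.
Best responses: q_N = (119 - q_S)/2, q_S = (138 - q_N)/2.
Solving the pair: q_N = 100/3, q_S = 157/3.
Total output Q = 100/3 + 157/3 = 257/3.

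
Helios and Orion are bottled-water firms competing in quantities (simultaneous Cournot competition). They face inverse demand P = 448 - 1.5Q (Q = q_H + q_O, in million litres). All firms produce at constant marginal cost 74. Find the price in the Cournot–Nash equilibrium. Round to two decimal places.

198.67

Each firm earns π_i = (448 - 1.5Q)q_i - 74q_i.
First-order condition (treating rivals' output as given): 374 - 3q_i - (3/2)q_j = 0.
By symmetry each firm produces the same amount; substituting q_j = q_i yields q_i = 374/(9/2) = 748/9.
Total output Q = 1496/9, so price P = 448 - (3/2)·(1496/9) = 596/3.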